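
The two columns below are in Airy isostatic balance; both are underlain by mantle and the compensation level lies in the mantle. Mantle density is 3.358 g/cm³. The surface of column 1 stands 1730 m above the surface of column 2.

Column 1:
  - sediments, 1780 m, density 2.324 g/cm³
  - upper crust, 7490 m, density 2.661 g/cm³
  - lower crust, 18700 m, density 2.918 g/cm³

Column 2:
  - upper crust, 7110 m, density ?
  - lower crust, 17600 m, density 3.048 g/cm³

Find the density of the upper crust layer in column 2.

2.79 g/cm³

Take the compensation level at the base of the deeper column (depth z_c below the surface of column 1) and equate Σ ρ_i t_i down to z_c; mantle fills any gap and the z_c terms cancel.
Column 1: 1780×2.324 + 7490×2.661 + 18700×2.918 + (z_c − 27970)×3.358
Column 2: 1730×0 + 7110×ρ + 17600×3.048 + (z_c − 1730 − 24710)×3.358
The z_c×3.358 term appears on both sides and cancels. Collect the known terms of each column as K = Σ(ρt)_known − 3.358 × (depth of known layers): K_1 = 78634.21 − 3.358×27970 = −15289.05; K_2 = 53644.8 − 3.358×(1730 + 24710) = −35140.72.
Balance: K_1 = K_2 + 7110×ρ, so ρ = (K_1 − K_2)/7110 = 19851.7/7110 = 2.79 g/cm³.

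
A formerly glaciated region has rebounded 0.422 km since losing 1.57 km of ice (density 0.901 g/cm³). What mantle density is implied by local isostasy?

ρ_m = ρ_ice t / u = 0.901 × 1.57 km/0.422 km = 3.35 g/cm³.

3.35 g/cm³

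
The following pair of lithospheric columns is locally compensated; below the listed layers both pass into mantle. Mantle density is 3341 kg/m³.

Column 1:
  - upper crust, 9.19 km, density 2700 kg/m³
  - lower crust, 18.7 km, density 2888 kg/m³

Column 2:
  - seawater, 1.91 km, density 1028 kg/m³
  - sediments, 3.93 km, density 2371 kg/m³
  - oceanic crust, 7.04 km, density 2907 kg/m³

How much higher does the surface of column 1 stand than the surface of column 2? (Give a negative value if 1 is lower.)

For any compensation level in the mantle, the mantle terms cancel and isostasy reduces to e = (Σt_1 − Σt_2) − (Σ(ρt)_1 − Σ(ρt)_2) / ρ_m.
Σt_1 = 27.89 km; Σt_2 = 12.88 km; Σ(ρt)_1 = 78818.6; Σ(ρt)_2 = 31746.79 (in km·kg/m³).
e = (27.89 − 12.88) − (78818.6 − 31746.79) / 3341 = 0.921 km.

0.921 km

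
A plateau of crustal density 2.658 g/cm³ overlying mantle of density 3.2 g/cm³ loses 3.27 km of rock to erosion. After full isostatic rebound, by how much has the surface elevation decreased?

Rebound u = e ρ_c/ρ_m = 3.27 km × 2.658/3.2 = 2.716 km.
Net surface drop = e − u = 3.27 km − 2.716 km = e (ρ_m − ρ_c)/ρ_m = 0.554 km.

0.554 km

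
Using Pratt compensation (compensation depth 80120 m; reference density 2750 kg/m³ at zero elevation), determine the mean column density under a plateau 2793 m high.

2660 kg/m³

Pratt balance: ρ_ref D = ρ (D + h).
ρ = ρ_ref D/(D + h) = 2750 × 80120 m/(80120 m + 2793 m) = 2660 kg/m³.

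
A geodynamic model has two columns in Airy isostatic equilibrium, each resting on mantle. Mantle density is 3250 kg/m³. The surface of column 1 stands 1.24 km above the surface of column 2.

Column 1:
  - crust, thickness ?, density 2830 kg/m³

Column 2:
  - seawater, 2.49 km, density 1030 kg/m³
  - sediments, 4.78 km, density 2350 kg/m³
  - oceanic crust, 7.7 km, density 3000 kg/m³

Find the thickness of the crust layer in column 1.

Take the compensation level at the base of the deeper column (depth z_c below the surface of column 1) and equate Σ ρ_i t_i down to z_c; mantle fills any gap and the z_c terms cancel.
Column 1: x×2830 + (z_c − 0 − x)×3250
Column 2: 1.24×0 + 2.49×1030 + 4.78×2350 + 7.7×3000 + (z_c − 1.24 − 14.97)×3250
The z_c×3250 term appears on both sides and cancels. Collect the known terms of each column as K = Σ(ρt)_known − 3250 × (depth of known layers): K_1 = 0 − 3250×0 = 0; K_2 = 36897.7 − 3250×(1.24 + 14.97) = −15784.8.
Balance: K_1 − x×(3250 − 2830) = K_2, so x = (K_1 − K_2)/(3250 − 2830) = 15784.8/420 = 37.6 km.

37.6 km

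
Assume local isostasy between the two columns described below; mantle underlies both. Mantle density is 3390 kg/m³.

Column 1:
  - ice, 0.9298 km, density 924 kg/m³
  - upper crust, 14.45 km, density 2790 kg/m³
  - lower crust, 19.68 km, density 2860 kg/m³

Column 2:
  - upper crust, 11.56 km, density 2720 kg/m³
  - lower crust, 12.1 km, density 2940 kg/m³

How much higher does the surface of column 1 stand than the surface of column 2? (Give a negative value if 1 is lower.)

2.42 km

For any compensation level in the mantle, the mantle terms cancel and isostasy reduces to e = (Σt_1 − Σt_2) − (Σ(ρt)_1 − Σ(ρt)_2) / ρ_m.
Σt_1 = 35.0598 km; Σt_2 = 23.66 km; Σ(ρt)_1 = 97459.4352; Σ(ρt)_2 = 67017.2 (in km·kg/m³).
e = (35.0598 − 23.66) − (97459.4352 − 67017.2) / 3390 = 2.42 km.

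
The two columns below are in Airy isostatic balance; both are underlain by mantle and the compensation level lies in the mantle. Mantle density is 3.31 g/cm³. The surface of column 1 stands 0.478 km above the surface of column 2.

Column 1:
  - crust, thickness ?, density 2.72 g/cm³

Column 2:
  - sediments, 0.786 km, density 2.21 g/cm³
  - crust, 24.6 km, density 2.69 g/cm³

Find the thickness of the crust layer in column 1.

30 km

Take the compensation level at the base of the deeper column (depth z_c below the surface of column 1) and equate Σ ρ_i t_i down to z_c; mantle fills any gap and the z_c terms cancel.
Column 1: x×2.72 + (z_c − 0 − x)×3.31
Column 2: 0.478×0 + 0.786×2.21 + 24.6×2.69 + (z_c − 0.478 − 25.386)×3.31
The z_c×3.31 term appears on both sides and cancels. Collect the known terms of each column as K = Σ(ρt)_known − 3.31 × (depth of known layers): K_1 = 0 − 3.31×0 = 0; K_2 = 67.91106 − 3.31×(0.478 + 25.386) = −17.69878.
Balance: K_1 − x×(3.31 − 2.72) = K_2, so x = (K_1 − K_2)/(3.31 − 2.72) = 17.6988/0.59 = 30 km.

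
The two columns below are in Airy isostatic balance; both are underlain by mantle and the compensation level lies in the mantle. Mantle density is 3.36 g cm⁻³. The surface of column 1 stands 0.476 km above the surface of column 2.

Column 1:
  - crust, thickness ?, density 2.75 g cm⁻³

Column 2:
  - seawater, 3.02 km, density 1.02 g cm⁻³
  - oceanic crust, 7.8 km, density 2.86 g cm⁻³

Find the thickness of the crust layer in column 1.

20.6 km

Take the compensation level at the base of the deeper column (depth z_c below the surface of column 1) and equate Σ ρ_i t_i down to z_c; mantle fills any gap and the z_c terms cancel.
Column 1: x×2.75 + (z_c − 0 − x)×3.36
Column 2: 0.476×0 + 3.02×1.02 + 7.8×2.86 + (z_c − 0.476 − 10.82)×3.36
The z_c×3.36 term appears on both sides and cancels. Collect the known terms of each column as K = Σ(ρt)_known − 3.36 × (depth of known layers): K_1 = 0 − 3.36×0 = 0; K_2 = 25.3884 − 3.36×(0.476 + 10.82) = −12.56616.
Balance: K_1 − x×(3.36 − 2.75) = K_2, so x = (K_1 − K_2)/(3.36 − 2.75) = 12.5662/0.61 = 20.6 km.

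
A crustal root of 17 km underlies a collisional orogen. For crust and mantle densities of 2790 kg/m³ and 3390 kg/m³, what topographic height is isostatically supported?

3.66 km

For local isostatic compensation: ρ_c h = (ρ_m − ρ_c) r.
h = r (ρ_m − ρ_c) / ρ_c = 17 km × (3390 − 2790) / 2790 = 3.66 km.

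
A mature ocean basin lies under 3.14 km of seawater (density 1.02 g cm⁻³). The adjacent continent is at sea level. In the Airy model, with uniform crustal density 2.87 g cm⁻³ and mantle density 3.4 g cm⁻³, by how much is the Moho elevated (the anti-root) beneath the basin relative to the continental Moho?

11 km

Isostatic balance requires: replacing crust with seawater at the top is compensated by replacing crust with mantle at the base: d (ρ_c − ρ_w) = a (ρ_m − ρ_c).
a = d (ρ_c − ρ_w)/(ρ_m − ρ_c) = 3.14 km × 1.85/0.53 = 11 km.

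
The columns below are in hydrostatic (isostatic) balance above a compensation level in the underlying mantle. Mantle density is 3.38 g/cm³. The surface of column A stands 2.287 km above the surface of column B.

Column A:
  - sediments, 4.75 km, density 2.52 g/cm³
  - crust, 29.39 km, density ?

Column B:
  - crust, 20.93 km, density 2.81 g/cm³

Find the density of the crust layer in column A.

2.85 g/cm³

Take the compensation level at the base of the deeper column (depth z_c below the surface of column A) and equate Σ ρ_i t_i down to z_c; mantle fills any gap and the z_c terms cancel.
Column A: 4.75×2.52 + 29.39×ρ + (z_c − 34.14)×3.38
Column B: 2.287×0 + 20.93×2.81 + (z_c − 2.287 − 20.93)×3.38
The z_c×3.38 term appears on both sides and cancels. Collect the known terms of each column as K = Σ(ρt)_known − 3.38 × (depth of known layers): K_A = 11.97 − 3.38×34.14 = −103.4232; K_B = 58.8133 − 3.38×(2.287 + 20.93) = −19.66016.
Balance: K_A + 29.39×ρ = K_B, so ρ = (K_B − K_A)/29.39 = 83.763/29.39 = 2.85 g/cm³.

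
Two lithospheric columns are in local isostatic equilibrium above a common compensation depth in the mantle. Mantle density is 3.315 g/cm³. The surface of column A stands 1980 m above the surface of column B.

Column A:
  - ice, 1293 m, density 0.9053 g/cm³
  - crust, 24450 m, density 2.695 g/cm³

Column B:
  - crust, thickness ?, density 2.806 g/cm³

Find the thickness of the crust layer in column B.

Take the compensation level at the base of the deeper column (depth z_c below the surface of column A) and equate Σ ρ_i t_i down to z_c; mantle fills any gap and the z_c terms cancel.
Column A: 1293×0.9053 + 24450×2.695 + (z_c − 25743)×3.315
Column B: 1980×0 + x×2.806 + (z_c − 1980 − 0 − x)×3.315
The z_c×3.315 term appears on both sides and cancels. Collect the known terms of each column as K = Σ(ρt)_known − 3.315 × (depth of known layers): K_A = 67063.3029 − 3.315×25743 = −18274.7421; K_B = 0 − 3.315×(1980 + 0) = −6563.7.
Balance: K_A = K_B − x×(3.315 − 2.806), so x = (K_B − K_A)/(3.315 − 2.806) = 11711/0.509 = 23000 m.

23000 m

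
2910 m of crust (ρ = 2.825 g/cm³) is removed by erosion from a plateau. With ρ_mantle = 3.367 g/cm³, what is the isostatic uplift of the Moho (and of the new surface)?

Unloading: uplift u = e ρ_c/ρ_m = 2910 m × 2.825/3.367 = 2440 m.

2440 m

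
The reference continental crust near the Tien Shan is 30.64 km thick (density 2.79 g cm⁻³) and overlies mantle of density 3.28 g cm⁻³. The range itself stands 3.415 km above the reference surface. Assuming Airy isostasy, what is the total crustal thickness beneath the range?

53.5 km

Root depth r = h ρ_c / (ρ_m − ρ_c) = 3.415 km × 2.79 / 0.49 = 19.44 km.
Total thickness = T + h + r = 30.64 km + 3.415 km + 19.44 km = 53.5 km.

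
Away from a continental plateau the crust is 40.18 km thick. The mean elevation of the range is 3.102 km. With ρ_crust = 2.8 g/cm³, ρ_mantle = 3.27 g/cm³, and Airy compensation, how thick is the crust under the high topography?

Root depth r = h ρ_c / (ρ_m − ρ_c) = 3.102 km × 2.8 / 0.47 = 18.48 km.
Total thickness = T + h + r = 40.18 km + 3.102 km + 18.48 km = 61.8 km.

61.8 km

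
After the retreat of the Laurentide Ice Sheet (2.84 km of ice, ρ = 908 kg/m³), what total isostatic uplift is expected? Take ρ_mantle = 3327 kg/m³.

Removing the load lets mantle flow back in; uplift u satisfies ρ_ice t = ρ_m u.
u = t ρ_ice/ρ_m = 2.84 km × 908/3327 = 0.775 km.

0.775 km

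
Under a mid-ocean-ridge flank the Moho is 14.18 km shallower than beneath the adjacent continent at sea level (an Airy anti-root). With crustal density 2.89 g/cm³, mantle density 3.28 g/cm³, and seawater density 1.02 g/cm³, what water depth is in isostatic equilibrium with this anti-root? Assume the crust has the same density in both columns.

Replacing a thickness d of crust by seawater at the top must be balanced by replacing crust with mantle at the base: d (ρ_c − ρ_w) = a (ρ_m − ρ_c).
d = a (ρ_m − ρ_c)/(ρ_c − ρ_w) = 14.18 km × 0.39/1.87 = 2.96 km.

2.96 km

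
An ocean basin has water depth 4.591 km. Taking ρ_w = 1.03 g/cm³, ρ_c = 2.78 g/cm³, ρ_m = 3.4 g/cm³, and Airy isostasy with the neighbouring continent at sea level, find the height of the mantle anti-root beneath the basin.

13 km

Isostatic balance requires: replacing crust with seawater at the top is compensated by replacing crust with mantle at the base: d (ρ_c − ρ_w) = a (ρ_m − ρ_c).
a = d (ρ_c − ρ_w)/(ρ_m − ρ_c) = 4.591 km × 1.75/0.62 = 13 km.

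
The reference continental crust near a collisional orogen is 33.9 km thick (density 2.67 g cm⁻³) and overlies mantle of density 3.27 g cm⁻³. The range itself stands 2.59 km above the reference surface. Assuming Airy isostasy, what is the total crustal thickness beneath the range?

48 km

Root depth r = h ρ_c / (ρ_m − ρ_c) = 2.59 km × 2.67 / 0.6 = 11.53 km.
Total thickness = T + h + r = 33.9 km + 2.59 km + 11.53 km = 48 km.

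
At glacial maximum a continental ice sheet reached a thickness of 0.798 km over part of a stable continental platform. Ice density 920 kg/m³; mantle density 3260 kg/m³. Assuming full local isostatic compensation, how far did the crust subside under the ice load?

In Airy isostatic equilibrium: the ice load ρ_ice t is balanced by mantle displaced below, ρ_m s.
s = t ρ_ice / ρ_m = 0.798 km × 920/3260 = 0.225 km.

0.225 km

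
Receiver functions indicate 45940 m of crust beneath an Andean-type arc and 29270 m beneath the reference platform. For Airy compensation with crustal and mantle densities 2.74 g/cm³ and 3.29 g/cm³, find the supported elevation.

2790 m

Excess crust Δ = 45940 m − 29270 m = 16670 m, split between elevation h and root r with h + r = Δ.
Airy balance ρ_c h = (ρ_m − ρ_c) r gives r = h ρ_c/(ρ_m − ρ_c), so h (1 + ρ_c/(ρ_m − ρ_c)) = Δ, i.e. h = Δ (ρ_m − ρ_c)/ρ_m.
h = 16670 m × 0.55/3.29 = 2790 m.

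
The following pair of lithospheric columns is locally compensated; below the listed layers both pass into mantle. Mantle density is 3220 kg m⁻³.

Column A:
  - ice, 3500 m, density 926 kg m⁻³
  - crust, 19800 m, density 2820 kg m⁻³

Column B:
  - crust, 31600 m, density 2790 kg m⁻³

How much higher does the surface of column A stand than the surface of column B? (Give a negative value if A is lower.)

733 m

For any compensation level in the mantle, the mantle terms cancel and isostasy reduces to e = (Σt_A − Σt_B) − (Σ(ρt)_A − Σ(ρt)_B) / ρ_m.
Σt_A = 23300 m; Σt_B = 31600 m; Σ(ρt)_A = 59077000; Σ(ρt)_B = 88164000 (in m·kg m⁻³).
e = (23300 − 31600) − (59077000 − 88164000) / 3220 = 733 m.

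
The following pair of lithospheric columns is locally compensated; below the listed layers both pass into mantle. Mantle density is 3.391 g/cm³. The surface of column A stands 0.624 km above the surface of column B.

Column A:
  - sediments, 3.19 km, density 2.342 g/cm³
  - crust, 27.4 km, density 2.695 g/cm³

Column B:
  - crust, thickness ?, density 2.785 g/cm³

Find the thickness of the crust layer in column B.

33.5 km

Take the compensation level at the base of the deeper column (depth z_c below the surface of column A) and equate Σ ρ_i t_i down to z_c; mantle fills any gap and the z_c terms cancel.
Column A: 3.19×2.342 + 27.4×2.695 + (z_c − 30.59)×3.391
Column B: 0.624×0 + x×2.785 + (z_c − 0.624 − 0 − x)×3.391
The z_c×3.391 term appears on both sides and cancels. Collect the known terms of each column as K = Σ(ρt)_known − 3.391 × (depth of known layers): K_A = 81.31398 − 3.391×30.59 = −22.41671; K_B = 0 − 3.391×(0.624 + 0) = −2.115984.
Balance: K_A = K_B − x×(3.391 − 2.785), so x = (K_B − K_A)/(3.391 − 2.785) = 20.3007/0.606 = 33.5 km.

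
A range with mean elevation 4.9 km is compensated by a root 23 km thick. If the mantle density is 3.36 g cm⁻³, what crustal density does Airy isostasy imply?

ρ_c h = (ρ_m − ρ_c) r → ρ_c (h + r) = ρ_m r → ρ_c = ρ_m r / (h + r).
ρ_c = 3.36 × 23 km / (4.9 km + 23 km) = 2.77 g cm⁻³.

2.77 g cm⁻³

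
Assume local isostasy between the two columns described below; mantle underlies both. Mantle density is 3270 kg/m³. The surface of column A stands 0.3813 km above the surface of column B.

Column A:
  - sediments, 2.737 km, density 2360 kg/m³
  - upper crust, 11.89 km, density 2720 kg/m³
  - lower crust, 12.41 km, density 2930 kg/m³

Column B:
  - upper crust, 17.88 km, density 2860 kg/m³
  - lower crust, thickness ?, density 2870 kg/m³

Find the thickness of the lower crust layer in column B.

Take the compensation level at the base of the deeper column (depth z_c below the surface of column A) and equate Σ ρ_i t_i down to z_c; mantle fills any gap and the z_c terms cancel.
Column A: 2.737×2360 + 11.89×2720 + 12.41×2930 + (z_c − 27.037)×3270
Column B: 0.3813×0 + 17.88×2860 + x×2870 + (z_c − 0.3813 − 17.88 − x)×3270
The z_c×3270 term appears on both sides and cancels. Collect the known terms of each column as K = Σ(ρt)_known − 3270 × (depth of known layers): K_A = 75161.42 − 3270×27.037 = −13249.57; K_B = 51136.8 − 3270×(0.3813 + 17.88) = −8577.651.
Balance: K_A = K_B − x×(3270 − 2870), so x = (K_B − K_A)/(3270 − 2870) = 4671.92/400 = 11.7 km.

11.7 km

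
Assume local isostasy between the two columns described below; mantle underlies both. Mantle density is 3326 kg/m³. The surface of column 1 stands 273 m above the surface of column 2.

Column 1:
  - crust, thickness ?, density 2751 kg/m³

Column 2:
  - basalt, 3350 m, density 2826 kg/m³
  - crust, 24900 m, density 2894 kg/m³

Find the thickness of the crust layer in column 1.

23200 m

Take the compensation level at the base of the deeper column (depth z_c below the surface of column 1) and equate Σ ρ_i t_i down to z_c; mantle fills any gap and the z_c terms cancel.
Column 1: x×2751 + (z_c − 0 − x)×3326
Column 2: 273×0 + 3350×2826 + 24900×2894 + (z_c − 273 − 28250)×3326
The z_c×3326 term appears on both sides and cancels. Collect the known terms of each column as K = Σ(ρt)_known − 3326 × (depth of known layers): K_1 = 0 − 3326×0 = 0; K_2 = 81527700 − 3326×(273 + 28250) = −13339798.
Balance: K_1 − x×(3326 − 2751) = K_2, so x = (K_1 − K_2)/(3326 − 2751) = 13339800/575 = 23200 m.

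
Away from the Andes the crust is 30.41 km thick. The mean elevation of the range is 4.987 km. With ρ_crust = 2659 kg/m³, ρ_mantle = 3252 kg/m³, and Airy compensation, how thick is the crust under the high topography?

Root depth r = h ρ_c / (ρ_m − ρ_c) = 4.987 km × 2659 / 593 = 22.36 km.
Total thickness = T + h + r = 30.41 km + 4.987 km + 22.36 km = 57.8 km.

57.8 km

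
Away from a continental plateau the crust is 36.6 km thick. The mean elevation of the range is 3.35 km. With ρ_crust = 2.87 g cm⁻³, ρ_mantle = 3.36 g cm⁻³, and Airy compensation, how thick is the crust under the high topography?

Root depth r = h ρ_c / (ρ_m − ρ_c) = 3.35 km × 2.87 / 0.49 = 19.62 km.
Total thickness = T + h + r = 36.6 km + 3.35 km + 19.62 km = 59.6 km.

59.6 km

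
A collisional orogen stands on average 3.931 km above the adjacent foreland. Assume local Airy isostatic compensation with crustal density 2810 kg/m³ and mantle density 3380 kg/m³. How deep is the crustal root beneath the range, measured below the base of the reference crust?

Isostatic balance requires: the weight of the topography is balanced by the buoyancy of the root, ρ_c h = (ρ_m − ρ_c) r.
r = h · ρ_c / (ρ_m − ρ_c) = 3.931 km × 2810 / (3380 − 2810) = 19.4 km.

19.4 km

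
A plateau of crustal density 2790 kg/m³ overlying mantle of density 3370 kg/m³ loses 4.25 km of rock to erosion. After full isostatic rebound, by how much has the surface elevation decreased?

0.731 km

Rebound u = e ρ_c/ρ_m = 4.25 km × 2790/3370 = 3.519 km.
Net surface drop = e − u = 4.25 km − 3.519 km = e (ρ_m − ρ_c)/ρ_m = 0.731 km.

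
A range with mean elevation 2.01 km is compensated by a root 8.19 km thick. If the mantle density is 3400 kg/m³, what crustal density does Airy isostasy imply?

ρ_c h = (ρ_m − ρ_c) r → ρ_c (h + r) = ρ_m r → ρ_c = ρ_m r / (h + r).
ρ_c = 3400 × 8.19 km / (2.01 km + 8.19 km) = 2730 kg/m³.

2730 kg/m³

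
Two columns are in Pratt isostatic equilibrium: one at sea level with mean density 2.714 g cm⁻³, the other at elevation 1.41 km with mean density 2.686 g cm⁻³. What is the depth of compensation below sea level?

135 km

ρ_ref D = ρ (D + h) → D (ρ_ref − ρ) = ρ h.
D = ρ h/(ρ_ref − ρ) = 2.686 × 1.41 km/(2.714 − 2.686) = 135 km.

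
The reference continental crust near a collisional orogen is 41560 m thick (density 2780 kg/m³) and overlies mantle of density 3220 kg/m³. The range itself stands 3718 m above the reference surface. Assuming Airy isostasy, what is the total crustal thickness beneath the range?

Root depth r = h ρ_c / (ρ_m − ρ_c) = 3718 m × 2780 / 440 = 23490 m.
Total thickness = T + h + r = 41560 m + 3718 m + 23490 m = 68800 m.

68800 m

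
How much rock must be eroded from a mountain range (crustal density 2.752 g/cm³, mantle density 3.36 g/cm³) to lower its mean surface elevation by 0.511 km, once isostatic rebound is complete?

Net drop Δ = e − u = e − e ρ_c/ρ_m = e (ρ_m − ρ_c)/ρ_m.
e = Δ ρ_m/(ρ_m − ρ_c) = 0.511 km × 3.36/0.608 = 2.82 km.

2.82 km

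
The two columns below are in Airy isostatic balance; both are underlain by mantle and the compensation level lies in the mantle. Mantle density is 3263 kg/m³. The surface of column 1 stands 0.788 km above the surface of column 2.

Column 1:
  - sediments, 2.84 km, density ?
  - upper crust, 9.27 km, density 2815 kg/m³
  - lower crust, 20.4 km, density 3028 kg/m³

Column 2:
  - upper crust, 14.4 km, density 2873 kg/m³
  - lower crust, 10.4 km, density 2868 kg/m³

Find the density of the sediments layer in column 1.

2080 kg/m³

Take the compensation level at the base of the deeper column (depth z_c below the surface of column 1) and equate Σ ρ_i t_i down to z_c; mantle fills any gap and the z_c terms cancel.
Column 1: 2.84×ρ + 9.27×2815 + 20.4×3028 + (z_c − 32.51)×3263
Column 2: 0.788×0 + 14.4×2873 + 10.4×2868 + (z_c − 0.788 − 24.8)×3263
The z_c×3263 term appears on both sides and cancels. Collect the known terms of each column as K = Σ(ρt)_known − 3263 × (depth of known layers): K_1 = 87866.25 − 3263×32.51 = −18213.88; K_2 = 71198.4 − 3263×(0.788 + 24.8) = −12295.244.
Balance: K_1 + 2.84×ρ = K_2, so ρ = (K_2 − K_1)/2.84 = 5918.64/2.84 = 2080 kg/m³.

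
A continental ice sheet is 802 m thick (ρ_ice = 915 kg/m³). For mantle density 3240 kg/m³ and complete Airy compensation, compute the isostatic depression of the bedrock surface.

226 m

Equating mass per unit area of the two columns: the ice load ρ_ice t is balanced by mantle displaced below, ρ_m s.
s = t ρ_ice / ρ_m = 802 m × 915/3240 = 226 m.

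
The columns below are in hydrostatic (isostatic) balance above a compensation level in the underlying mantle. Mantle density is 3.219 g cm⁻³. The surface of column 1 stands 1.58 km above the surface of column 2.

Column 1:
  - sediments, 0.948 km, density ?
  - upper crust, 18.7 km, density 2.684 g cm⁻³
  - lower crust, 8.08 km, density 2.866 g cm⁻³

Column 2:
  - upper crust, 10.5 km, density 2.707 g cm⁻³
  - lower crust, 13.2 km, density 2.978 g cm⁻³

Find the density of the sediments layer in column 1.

Take the compensation level at the base of the deeper column (depth z_c below the surface of column 1) and equate Σ ρ_i t_i down to z_c; mantle fills any gap and the z_c terms cancel.
Column 1: 0.948×ρ + 18.7×2.684 + 8.08×2.866 + (z_c − 27.728)×3.219
Column 2: 1.58×0 + 10.5×2.707 + 13.2×2.978 + (z_c − 1.58 − 23.7)×3.219
The z_c×3.219 term appears on both sides and cancels. Collect the known terms of each column as K = Σ(ρt)_known − 3.219 × (depth of known layers): K_1 = 73.34808 − 3.219×27.728 = −15.908352; K_2 = 67.7331 − 3.219×(1.58 + 23.7) = −13.64322.
Balance: K_1 + 0.948×ρ = K_2, so ρ = (K_2 − K_1)/0.948 = 2.26513/0.948 = 2.39 g cm⁻³.

2.39 g cm⁻³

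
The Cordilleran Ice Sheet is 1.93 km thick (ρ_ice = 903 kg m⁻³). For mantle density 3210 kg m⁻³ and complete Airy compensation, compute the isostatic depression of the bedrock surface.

Isostatic balance requires: the ice load ρ_ice t is balanced by mantle displaced below, ρ_m s.
s = t ρ_ice / ρ_m = 1.93 km × 903/3210 = 0.543 km.

0.543 km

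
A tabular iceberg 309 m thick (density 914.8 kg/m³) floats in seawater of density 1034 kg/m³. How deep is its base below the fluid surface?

Draft d = t ρ_obj/ρ_fluid = 309 m × 914.8/1034 = 273 m.

273 m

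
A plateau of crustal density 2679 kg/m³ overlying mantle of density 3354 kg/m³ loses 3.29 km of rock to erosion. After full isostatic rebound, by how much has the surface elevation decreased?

0.662 km

Rebound u = e ρ_c/ρ_m = 3.29 km × 2679/3354 = 2.628 km.
Net surface drop = e − u = 3.29 km − 2.628 km = e (ρ_m − ρ_c)/ρ_m = 0.662 km.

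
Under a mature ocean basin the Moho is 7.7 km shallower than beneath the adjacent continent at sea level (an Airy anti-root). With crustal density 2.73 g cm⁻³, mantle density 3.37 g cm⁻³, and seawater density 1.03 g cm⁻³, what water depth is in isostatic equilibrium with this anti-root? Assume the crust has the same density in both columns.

2.9 km

Replacing a thickness d of crust by seawater at the top must be balanced by replacing crust with mantle at the base: d (ρ_c − ρ_w) = a (ρ_m − ρ_c).
d = a (ρ_m − ρ_c)/(ρ_c − ρ_w) = 7.7 km × 0.64/1.7 = 2.9 km.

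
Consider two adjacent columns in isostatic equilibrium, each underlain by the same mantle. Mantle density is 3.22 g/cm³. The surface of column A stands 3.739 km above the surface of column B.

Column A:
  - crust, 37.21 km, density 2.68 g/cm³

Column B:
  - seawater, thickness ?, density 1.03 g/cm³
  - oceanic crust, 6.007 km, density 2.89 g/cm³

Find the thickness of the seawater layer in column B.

2.77 km

Take the compensation level at the base of the deeper column (depth z_c below the surface of column A) and equate Σ ρ_i t_i down to z_c; mantle fills any gap and the z_c terms cancel.
Column A: 37.21×2.68 + (z_c − 37.21)×3.22
Column B: 3.739×0 + x×1.03 + 6.007×2.89 + (z_c − 3.739 − 6.007 − x)×3.22
The z_c×3.22 term appears on both sides and cancels. Collect the known terms of each column as K = Σ(ρt)_known − 3.22 × (depth of known layers): K_A = 99.7228 − 3.22×37.21 = −20.0934; K_B = 17.36023 − 3.22×(3.739 + 6.007) = −14.02189.
Balance: K_A = K_B − x×(3.22 − 1.03), so x = (K_B − K_A)/(3.22 − 1.03) = 6.07151/2.19 = 2.77 km.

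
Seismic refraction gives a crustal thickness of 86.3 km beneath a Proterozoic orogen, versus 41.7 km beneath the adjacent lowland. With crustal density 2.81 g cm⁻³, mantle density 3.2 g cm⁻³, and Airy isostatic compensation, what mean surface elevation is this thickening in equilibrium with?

Excess crust Δ = 86.3 km − 41.7 km = 44.6 km, split between elevation h and root r with h + r = Δ.
Airy balance ρ_c h = (ρ_m − ρ_c) r gives r = h ρ_c/(ρ_m − ρ_c), so h (1 + ρ_c/(ρ_m − ρ_c)) = Δ, i.e. h = Δ (ρ_m − ρ_c)/ρ_m.
h = 44.6 km × 0.39/3.2 = 5.44 km.

5.44 km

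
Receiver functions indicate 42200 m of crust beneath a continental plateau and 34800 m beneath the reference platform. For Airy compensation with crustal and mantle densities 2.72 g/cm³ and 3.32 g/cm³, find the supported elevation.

Excess crust Δ = 42200 m − 34800 m = 7400 m, split between elevation h and root r with h + r = Δ.
Airy balance ρ_c h = (ρ_m − ρ_c) r gives r = h ρ_c/(ρ_m − ρ_c), so h (1 + ρ_c/(ρ_m − ρ_c)) = Δ, i.e. h = Δ (ρ_m − ρ_c)/ρ_m.
h = 7400 m × 0.6/3.32 = 1340 m.

1340 m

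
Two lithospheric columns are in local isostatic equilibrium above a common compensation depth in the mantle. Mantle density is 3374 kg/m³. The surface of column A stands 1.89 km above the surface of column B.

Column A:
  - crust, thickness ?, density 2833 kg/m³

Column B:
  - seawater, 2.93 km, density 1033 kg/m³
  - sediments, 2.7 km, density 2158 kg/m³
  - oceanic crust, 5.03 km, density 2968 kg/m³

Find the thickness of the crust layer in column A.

34.3 km

Take the compensation level at the base of the deeper column (depth z_c below the surface of column A) and equate Σ ρ_i t_i down to z_c; mantle fills any gap and the z_c terms cancel.
Column A: x×2833 + (z_c − 0 − x)×3374
Column B: 1.89×0 + 2.93×1033 + 2.7×2158 + 5.03×2968 + (z_c − 1.89 − 10.66)×3374
The z_c×3374 term appears on both sides and cancels. Collect the known terms of each column as K = Σ(ρt)_known − 3374 × (depth of known layers): K_A = 0 − 3374×0 = 0; K_B = 23782.33 − 3374×(1.89 + 10.66) = −18561.37.
Balance: K_A − x×(3374 − 2833) = K_B, so x = (K_A − K_B)/(3374 − 2833) = 18561.4/541 = 34.3 km.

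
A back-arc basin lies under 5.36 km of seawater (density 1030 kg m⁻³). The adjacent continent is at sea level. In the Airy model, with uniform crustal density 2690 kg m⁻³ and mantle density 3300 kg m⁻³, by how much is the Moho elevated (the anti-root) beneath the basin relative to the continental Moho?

By Archimedes' principle applied to the lithosphere: replacing crust with seawater at the top is compensated by replacing crust with mantle at the base: d (ρ_c − ρ_w) = a (ρ_m − ρ_c).
a = d (ρ_c − ρ_w)/(ρ_m − ρ_c) = 5.36 km × 1660/610 = 14.6 km.

14.6 km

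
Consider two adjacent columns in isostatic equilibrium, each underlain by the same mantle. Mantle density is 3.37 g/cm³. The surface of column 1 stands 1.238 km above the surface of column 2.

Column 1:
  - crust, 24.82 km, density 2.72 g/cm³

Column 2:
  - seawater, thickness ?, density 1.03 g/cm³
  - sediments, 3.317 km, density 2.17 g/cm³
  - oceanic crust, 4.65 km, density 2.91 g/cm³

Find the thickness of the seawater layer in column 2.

2.5 km

Take the compensation level at the base of the deeper column (depth z_c below the surface of column 1) and equate Σ ρ_i t_i down to z_c; mantle fills any gap and the z_c terms cancel.
Column 1: 24.82×2.72 + (z_c − 24.82)×3.37
Column 2: 1.238×0 + x×1.03 + 3.317×2.17 + 4.65×2.91 + (z_c − 1.238 − 7.967 − x)×3.37
The z_c×3.37 term appears on both sides and cancels. Collect the known terms of each column as K = Σ(ρt)_known − 3.37 × (depth of known layers): K_1 = 67.5104 − 3.37×24.82 = −16.133; K_2 = 20.72939 − 3.37×(1.238 + 7.967) = −10.29146.
Balance: K_1 = K_2 − x×(3.37 − 1.03), so x = (K_2 − K_1)/(3.37 − 1.03) = 5.84154/2.34 = 2.5 km.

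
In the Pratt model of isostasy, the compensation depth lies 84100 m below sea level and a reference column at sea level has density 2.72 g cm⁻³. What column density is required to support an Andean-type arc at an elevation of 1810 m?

Pratt balance: ρ_ref D = ρ (D + h).
ρ = ρ_ref D/(D + h) = 2.72 × 84100 m/(84100 m + 1810 m) = 2.66 g cm⁻³.

2.66 g cm⁻³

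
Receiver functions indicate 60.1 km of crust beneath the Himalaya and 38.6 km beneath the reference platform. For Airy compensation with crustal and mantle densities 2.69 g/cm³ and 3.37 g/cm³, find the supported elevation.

4.34 km

Excess crust Δ = 60.1 km − 38.6 km = 21.5 km, split between elevation h and root r with h + r = Δ.
Airy balance ρ_c h = (ρ_m − ρ_c) r gives r = h ρ_c/(ρ_m − ρ_c), so h (1 + ρ_c/(ρ_m − ρ_c)) = Δ, i.e. h = Δ (ρ_m − ρ_c)/ρ_m.
h = 21.5 km × 0.68/3.37 = 4.34 km.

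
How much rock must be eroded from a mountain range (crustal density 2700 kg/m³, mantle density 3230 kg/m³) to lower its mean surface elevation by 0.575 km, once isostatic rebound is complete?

3.5 km

Net drop Δ = e − u = e − e ρ_c/ρ_m = e (ρ_m − ρ_c)/ρ_m.
e = Δ ρ_m/(ρ_m − ρ_c) = 0.575 km × 3230/530 = 3.5 km.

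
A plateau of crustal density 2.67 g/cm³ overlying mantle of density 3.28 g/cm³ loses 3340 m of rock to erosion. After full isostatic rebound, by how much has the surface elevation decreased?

Rebound u = e ρ_c/ρ_m = 3340 m × 2.67/3.28 = 2719 m.
Net surface drop = e − u = 3340 m − 2719 m = e (ρ_m − ρ_c)/ρ_m = 621 m.

621 m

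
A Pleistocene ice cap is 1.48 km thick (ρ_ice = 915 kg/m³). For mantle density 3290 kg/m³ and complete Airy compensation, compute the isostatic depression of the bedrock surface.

0.412 km

In Airy isostatic equilibrium: the ice load ρ_ice t is balanced by mantle displaced below, ρ_m s.
s = t ρ_ice / ρ_m = 1.48 km × 915/3290 = 0.412 km.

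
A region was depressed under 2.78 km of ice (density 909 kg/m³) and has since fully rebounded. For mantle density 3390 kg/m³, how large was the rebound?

Removing the load lets mantle flow back in; uplift u satisfies ρ_ice t = ρ_m u.
u = t ρ_ice/ρ_m = 2.78 km × 909/3390 = 0.745 km.

0.745 km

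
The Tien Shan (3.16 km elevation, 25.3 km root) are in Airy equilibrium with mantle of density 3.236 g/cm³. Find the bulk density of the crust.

2.88 g/cm³

ρ_c h = (ρ_m − ρ_c) r → ρ_c (h + r) = ρ_m r → ρ_c = ρ_m r / (h + r).
ρ_c = 3.236 × 25.3 km / (3.16 km + 25.3 km) = 2.88 g/cm³.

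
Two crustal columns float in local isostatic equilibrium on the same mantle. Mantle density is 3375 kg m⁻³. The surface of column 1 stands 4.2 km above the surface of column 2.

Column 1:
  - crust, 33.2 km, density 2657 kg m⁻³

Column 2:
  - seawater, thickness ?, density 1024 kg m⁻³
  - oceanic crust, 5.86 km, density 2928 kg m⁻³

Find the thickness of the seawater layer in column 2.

3 km

Take the compensation level at the base of the deeper column (depth z_c below the surface of column 1) and equate Σ ρ_i t_i down to z_c; mantle fills any gap and the z_c terms cancel.
Column 1: 33.2×2657 + (z_c − 33.2)×3375
Column 2: 4.2×0 + x×1024 + 5.86×2928 + (z_c − 4.2 − 5.86 − x)×3375
The z_c×3375 term appears on both sides and cancels. Collect the known terms of each column as K = Σ(ρt)_known − 3375 × (depth of known layers): K_1 = 88212.4 − 3375×33.2 = −23837.6; K_2 = 17158.08 − 3375×(4.2 + 5.86) = −16794.42.
Balance: K_1 = K_2 − x×(3375 − 1024), so x = (K_2 − K_1)/(3375 − 1024) = 7043.18/2351 = 3 km.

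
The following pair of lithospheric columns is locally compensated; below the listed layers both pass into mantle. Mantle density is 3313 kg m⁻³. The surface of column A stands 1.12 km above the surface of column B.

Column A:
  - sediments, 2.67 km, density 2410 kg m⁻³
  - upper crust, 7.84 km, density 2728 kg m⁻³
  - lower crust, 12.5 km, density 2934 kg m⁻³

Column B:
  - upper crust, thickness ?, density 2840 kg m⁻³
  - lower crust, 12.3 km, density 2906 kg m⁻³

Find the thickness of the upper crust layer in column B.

Take the compensation level at the base of the deeper column (depth z_c below the surface of column A) and equate Σ ρ_i t_i down to z_c; mantle fills any gap and the z_c terms cancel.
Column A: 2.67×2410 + 7.84×2728 + 12.5×2934 + (z_c − 23.01)×3313
Column B: 1.12×0 + x×2840 + 12.3×2906 + (z_c − 1.12 − 12.3 − x)×3313
The z_c×3313 term appears on both sides and cancels. Collect the known terms of each column as K = Σ(ρt)_known − 3313 × (depth of known layers): K_A = 64497.22 − 3313×23.01 = −11734.91; K_B = 35743.8 − 3313×(1.12 + 12.3) = −8716.66.
Balance: K_A = K_B − x×(3313 − 2840), so x = (K_B − K_A)/(3313 − 2840) = 3018.25/473 = 6.38 km.

6.38 km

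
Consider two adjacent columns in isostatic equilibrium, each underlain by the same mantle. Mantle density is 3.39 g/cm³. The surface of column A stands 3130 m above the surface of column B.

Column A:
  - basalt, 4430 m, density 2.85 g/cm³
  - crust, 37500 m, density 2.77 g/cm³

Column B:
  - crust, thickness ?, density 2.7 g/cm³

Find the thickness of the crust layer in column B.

21800 m

Take the compensation level at the base of the deeper column (depth z_c below the surface of column A) and equate Σ ρ_i t_i down to z_c; mantle fills any gap and the z_c terms cancel.
Column A: 4430×2.85 + 37500×2.77 + (z_c − 41930)×3.39
Column B: 3130×0 + x×2.7 + (z_c − 3130 − 0 − x)×3.39
The z_c×3.39 term appears on both sides and cancels. Collect the known terms of each column as K = Σ(ρt)_known − 3.39 × (depth of known layers): K_A = 116500.5 − 3.39×41930 = −25642.2; K_B = 0 − 3.39×(3130 + 0) = −10610.7.
Balance: K_A = K_B − x×(3.39 − 2.7), so x = (K_B − K_A)/(3.39 − 2.7) = 15031.5/0.69 = 21800 m.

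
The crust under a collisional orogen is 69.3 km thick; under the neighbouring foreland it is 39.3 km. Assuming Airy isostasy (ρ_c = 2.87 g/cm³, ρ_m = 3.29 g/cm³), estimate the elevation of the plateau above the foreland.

Excess crust Δ = 69.3 km − 39.3 km = 30 km, split between elevation h and root r with h + r = Δ.
Airy balance ρ_c h = (ρ_m − ρ_c) r gives r = h ρ_c/(ρ_m − ρ_c), so h (1 + ρ_c/(ρ_m − ρ_c)) = Δ, i.e. h = Δ (ρ_m − ρ_c)/ρ_m.
h = 30 km × 0.42/3.29 = 3.83 km.

3.83 km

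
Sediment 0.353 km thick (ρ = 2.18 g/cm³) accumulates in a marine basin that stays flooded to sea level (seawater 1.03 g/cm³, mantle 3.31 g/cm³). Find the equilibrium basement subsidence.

0.178 km

Submarine loading: the sediment displaces seawater, and the subsidence is in turn flooded, so s (ρ_m − ρ_w) = t (ρ_sed − ρ_w).
s = 0.353 km × (2.18 − 1.03) / (3.31 − 1.03) = 0.178 km.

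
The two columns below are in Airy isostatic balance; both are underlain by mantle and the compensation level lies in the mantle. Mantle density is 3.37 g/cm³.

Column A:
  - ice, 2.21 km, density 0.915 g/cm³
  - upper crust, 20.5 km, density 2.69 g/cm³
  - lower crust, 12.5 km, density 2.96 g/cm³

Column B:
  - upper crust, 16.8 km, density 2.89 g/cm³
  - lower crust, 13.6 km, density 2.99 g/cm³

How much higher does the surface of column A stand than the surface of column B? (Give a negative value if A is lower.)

3.34 km

For any compensation level in the mantle, the mantle terms cancel and isostasy reduces to e = (Σt_A − Σt_B) − (Σ(ρt)_A − Σ(ρt)_B) / ρ_m.
Σt_A = 35.21 km; Σt_B = 30.4 km; Σ(ρt)_A = 94.16715; Σ(ρt)_B = 89.216 (in km·g/cm³).
e = (35.21 − 30.4) − (94.16715 − 89.216) / 3.37 = 3.34 km.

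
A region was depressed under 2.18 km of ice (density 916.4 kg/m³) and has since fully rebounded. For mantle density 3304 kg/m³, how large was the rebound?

0.605 km

Removing the load lets mantle flow back in; uplift u satisfies ρ_ice t = ρ_m u.
u = t ρ_ice/ρ_m = 2.18 km × 916.4/3304 = 0.605 km.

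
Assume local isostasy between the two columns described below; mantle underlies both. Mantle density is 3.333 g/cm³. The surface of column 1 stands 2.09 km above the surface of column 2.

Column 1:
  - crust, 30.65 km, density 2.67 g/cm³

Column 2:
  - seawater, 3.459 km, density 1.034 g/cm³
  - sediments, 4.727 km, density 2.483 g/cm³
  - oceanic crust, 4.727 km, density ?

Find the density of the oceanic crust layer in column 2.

3.04 g/cm³

Take the compensation level at the base of the deeper column (depth z_c below the surface of column 1) and equate Σ ρ_i t_i down to z_c; mantle fills any gap and the z_c terms cancel.
Column 1: 30.65×2.67 + (z_c − 30.65)×3.333
Column 2: 2.09×0 + 3.459×1.034 + 4.727×2.483 + 4.727×ρ + (z_c − 2.09 − 12.913)×3.333
The z_c×3.333 term appears on both sides and cancels. Collect the known terms of each column as K = Σ(ρt)_known − 3.333 × (depth of known layers): K_1 = 81.8355 − 3.333×30.65 = −20.32095; K_2 = 15.313747 − 3.333×(2.09 + 12.913) = −34.691252.
Balance: K_1 = K_2 + 4.727×ρ, so ρ = (K_1 − K_2)/4.727 = 14.3703/4.727 = 3.04 g/cm³.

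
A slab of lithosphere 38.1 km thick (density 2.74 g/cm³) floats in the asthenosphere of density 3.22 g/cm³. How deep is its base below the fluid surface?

Draft d = t ρ_obj/ρ_fluid = 38.1 km × 2.74/3.22 = 32.4 km.

32.4 km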